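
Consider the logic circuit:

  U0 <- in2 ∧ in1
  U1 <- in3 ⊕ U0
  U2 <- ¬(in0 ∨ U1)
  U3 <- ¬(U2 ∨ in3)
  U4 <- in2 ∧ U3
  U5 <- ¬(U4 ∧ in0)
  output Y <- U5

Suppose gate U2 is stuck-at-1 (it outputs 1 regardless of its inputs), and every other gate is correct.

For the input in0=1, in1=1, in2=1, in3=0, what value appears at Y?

1

Propagate with U2 forced: U0=1, U1=1, U2=1 [stuck-at-1], U3=0, U4=0, U5=1.
So Y = 1. (Without the fault it would be 0.)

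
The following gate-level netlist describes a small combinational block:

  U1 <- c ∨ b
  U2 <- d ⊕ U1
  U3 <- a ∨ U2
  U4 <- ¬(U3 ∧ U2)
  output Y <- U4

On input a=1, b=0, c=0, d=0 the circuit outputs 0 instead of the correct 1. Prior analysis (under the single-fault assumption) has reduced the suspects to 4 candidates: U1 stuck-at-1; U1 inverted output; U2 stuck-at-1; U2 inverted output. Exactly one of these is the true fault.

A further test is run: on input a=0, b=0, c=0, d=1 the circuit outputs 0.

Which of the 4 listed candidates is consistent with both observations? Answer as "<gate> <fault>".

U2 stuck-at-1

Evaluate each candidate on input a=0, b=0, c=0, d=1:
  U1 stuck-at-1: U1=1 [stuck-at-1], U2=0, U3=0, U4=1 → 1 — eliminated
  U1 inverted output: U1=1 [inverted output], U2=0, U3=0, U4=1 → 1 — eliminated
  U2 stuck-at-1: U1=0, U2=1 [stuck-at-1], U3=1, U4=0 → 0 — matches
  U2 inverted output: U1=0, U2=0 [inverted output], U3=0, U4=1 → 1 — eliminated
Only U2 stuck-at-1 reproduces the observed 0.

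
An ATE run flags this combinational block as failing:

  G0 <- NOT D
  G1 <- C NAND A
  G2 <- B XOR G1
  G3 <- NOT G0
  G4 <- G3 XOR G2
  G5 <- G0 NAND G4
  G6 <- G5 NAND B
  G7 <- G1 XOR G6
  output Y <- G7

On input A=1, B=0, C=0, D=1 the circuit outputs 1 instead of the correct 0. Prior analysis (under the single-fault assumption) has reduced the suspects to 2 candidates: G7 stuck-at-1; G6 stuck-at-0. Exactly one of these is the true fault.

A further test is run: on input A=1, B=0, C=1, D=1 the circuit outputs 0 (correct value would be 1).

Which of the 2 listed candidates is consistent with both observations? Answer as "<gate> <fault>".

Evaluate each candidate on input A=1, B=0, C=1, D=1:
  G7 stuck-at-1: G0=0, G1=0, G2=0, G3=1, G4=1, G5=1, G6=1, G7=1 [stuck-at-1] → 1 — eliminated
  G6 stuck-at-0: G0=0, G1=0, G2=0, G3=1, G4=1, G5=1, G6=0 [stuck-at-0], G7=0 → 0 — matches
Only G6 stuck-at-0 reproduces the observed 0.

G6 stuck-at-0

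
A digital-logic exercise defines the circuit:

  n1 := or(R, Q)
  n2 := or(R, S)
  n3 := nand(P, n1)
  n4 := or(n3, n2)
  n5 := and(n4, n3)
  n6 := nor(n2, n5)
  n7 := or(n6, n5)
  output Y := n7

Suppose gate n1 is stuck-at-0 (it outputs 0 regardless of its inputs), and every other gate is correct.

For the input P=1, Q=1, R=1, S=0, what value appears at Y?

1

Propagate with n1 forced: n1=0 [stuck-at-0], n2=1, n3=1, n4=1, n5=1, n6=0, n7=1.
So Y = 1. (Without the fault it would be 0.)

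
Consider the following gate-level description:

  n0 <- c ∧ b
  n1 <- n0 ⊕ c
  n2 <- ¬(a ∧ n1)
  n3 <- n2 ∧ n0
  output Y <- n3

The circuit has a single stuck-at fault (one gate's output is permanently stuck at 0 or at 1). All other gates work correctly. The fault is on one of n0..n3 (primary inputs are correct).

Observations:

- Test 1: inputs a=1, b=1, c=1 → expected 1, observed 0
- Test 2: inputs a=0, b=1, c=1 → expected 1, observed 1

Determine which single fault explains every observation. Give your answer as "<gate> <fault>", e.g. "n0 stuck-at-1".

n1 stuck-at-1

Fault-free values for test 1 (a=1, b=1, c=1): n0=1, n1=0, n2=1, n3=1, giving Y=1. Observed 0.
Test 1: faults giving observed 0 are {n0 stuck-at-0, n1 stuck-at-1, n2 stuck-at-0, n3 stuck-at-0}.
Test 2 (a=0, b=1, c=1): fault-free n0=1, n1=0, n2=1, n3=1 → 1; observed 1. Eliminates n0 stuck-at-0, n2 stuck-at-0, n3 stuck-at-0.
Only n1 stuck-at-1 is consistent with every test.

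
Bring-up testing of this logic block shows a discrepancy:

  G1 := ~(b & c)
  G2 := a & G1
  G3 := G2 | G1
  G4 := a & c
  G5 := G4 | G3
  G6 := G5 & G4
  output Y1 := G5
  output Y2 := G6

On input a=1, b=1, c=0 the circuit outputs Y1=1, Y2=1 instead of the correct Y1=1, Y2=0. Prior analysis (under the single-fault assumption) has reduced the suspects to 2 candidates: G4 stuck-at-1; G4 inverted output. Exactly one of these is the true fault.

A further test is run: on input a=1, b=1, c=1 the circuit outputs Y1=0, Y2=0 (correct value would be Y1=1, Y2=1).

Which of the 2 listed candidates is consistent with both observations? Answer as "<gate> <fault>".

Evaluate each candidate on input a=1, b=1, c=1:
  G4 stuck-at-1: G1=0, G2=0, G3=0, G4=1 [stuck-at-1], G5=1, G6=1 → Y1=1, Y2=1 — eliminated
  G4 inverted output: G1=0, G2=0, G3=0, G4=0 [inverted output], G5=0, G6=0 → Y1=0, Y2=0 — matches
Only G4 inverted output reproduces the observed Y1=0, Y2=0.

G4 inverted output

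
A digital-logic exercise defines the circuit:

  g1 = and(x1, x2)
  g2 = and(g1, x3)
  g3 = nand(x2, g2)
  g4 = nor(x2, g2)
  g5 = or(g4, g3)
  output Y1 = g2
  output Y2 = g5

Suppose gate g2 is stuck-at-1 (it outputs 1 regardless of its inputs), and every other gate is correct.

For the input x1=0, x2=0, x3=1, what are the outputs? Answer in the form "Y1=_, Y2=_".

Propagate with g2 forced: g1=0, g2=1 [stuck-at-1], g3=1, g4=0, g5=1.
So the outputs are Y1=1, Y2=1. (Without the fault they would be Y1=0, Y2=1.)

Y1=1, Y2=1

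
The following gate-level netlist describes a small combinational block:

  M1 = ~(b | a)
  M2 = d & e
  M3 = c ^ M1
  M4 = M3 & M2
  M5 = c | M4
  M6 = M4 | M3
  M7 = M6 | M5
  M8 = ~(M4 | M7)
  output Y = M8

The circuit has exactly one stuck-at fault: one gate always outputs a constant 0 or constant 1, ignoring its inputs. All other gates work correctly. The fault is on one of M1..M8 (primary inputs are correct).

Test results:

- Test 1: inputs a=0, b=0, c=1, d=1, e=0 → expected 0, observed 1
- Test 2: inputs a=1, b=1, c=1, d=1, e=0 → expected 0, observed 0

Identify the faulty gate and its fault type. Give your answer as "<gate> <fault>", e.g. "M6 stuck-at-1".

Fault-free values for test 1 (a=0, b=0, c=1, d=1, e=0): M1=1, M2=0, M3=0, M4=0, M5=1, M6=0, M7=1, M8=0, giving Y=0. Observed 1.
Test 1: faults giving observed 1 are {M5 stuck-at-0, M7 stuck-at-0, M8 stuck-at-1}.
Test 2 (a=1, b=1, c=1, d=1, e=0): fault-free M1=0, M2=0, M3=1, M4=0, M5=1, M6=1, M7=1, M8=0 → 0; observed 0. Eliminates M7 stuck-at-0, M8 stuck-at-1.
Only M5 stuck-at-0 is consistent with every test.

M5 stuck-at-0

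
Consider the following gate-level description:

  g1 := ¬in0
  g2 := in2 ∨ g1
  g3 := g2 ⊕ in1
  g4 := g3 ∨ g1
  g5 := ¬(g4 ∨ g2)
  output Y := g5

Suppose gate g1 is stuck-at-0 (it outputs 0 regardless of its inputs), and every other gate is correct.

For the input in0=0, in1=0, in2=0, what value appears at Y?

1

Propagate with g1 forced: g1=0 [stuck-at-0], g2=0, g3=0, g4=0, g5=1.
So Y = 1. (Without the fault it would be 0.)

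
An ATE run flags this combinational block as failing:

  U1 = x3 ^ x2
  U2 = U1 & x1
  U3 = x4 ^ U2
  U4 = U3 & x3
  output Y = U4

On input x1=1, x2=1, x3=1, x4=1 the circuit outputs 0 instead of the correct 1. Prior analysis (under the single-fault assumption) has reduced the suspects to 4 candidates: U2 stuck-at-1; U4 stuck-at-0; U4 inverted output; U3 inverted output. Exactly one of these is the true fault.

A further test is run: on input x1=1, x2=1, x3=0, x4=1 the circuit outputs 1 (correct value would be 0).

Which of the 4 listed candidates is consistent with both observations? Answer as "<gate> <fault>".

U4 inverted output

Evaluate each candidate on input x1=1, x2=1, x3=0, x4=1:
  U2 stuck-at-1: U1=1, U2=1 [stuck-at-1], U3=0, U4=0 → 0 — eliminated
  U4 stuck-at-0: U1=1, U2=1, U3=0, U4=0 [stuck-at-0] → 0 — eliminated
  U4 inverted output: U1=1, U2=1, U3=0, U4=1 [inverted output] → 1 — matches
  U3 inverted output: U1=1, U2=1, U3=1 [inverted output], U4=0 → 0 — eliminated
Only U4 inverted output reproduces the observed 1.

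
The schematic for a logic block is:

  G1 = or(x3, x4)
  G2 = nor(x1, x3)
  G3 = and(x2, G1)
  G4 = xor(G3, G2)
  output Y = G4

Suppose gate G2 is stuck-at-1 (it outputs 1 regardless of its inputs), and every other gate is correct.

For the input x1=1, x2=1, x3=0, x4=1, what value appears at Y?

Propagate with G2 forced: G1=1, G2=1 [stuck-at-1], G3=1, G4=0.
So Y = 0. (Without the fault it would be 1.)

0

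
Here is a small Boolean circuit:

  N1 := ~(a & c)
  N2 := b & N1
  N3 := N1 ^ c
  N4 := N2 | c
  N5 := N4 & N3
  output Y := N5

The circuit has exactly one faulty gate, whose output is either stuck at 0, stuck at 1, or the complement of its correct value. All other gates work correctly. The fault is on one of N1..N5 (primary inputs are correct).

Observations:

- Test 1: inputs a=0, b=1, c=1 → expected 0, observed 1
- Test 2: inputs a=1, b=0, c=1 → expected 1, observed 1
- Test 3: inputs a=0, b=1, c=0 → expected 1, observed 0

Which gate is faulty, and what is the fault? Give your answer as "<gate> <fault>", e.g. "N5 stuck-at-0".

Fault-free values for test 1 (a=0, b=1, c=1): N1=1, N2=1, N3=0, N4=1, N5=0, giving Y=0. Observed 1.
Test 1: faults giving observed 1 are {N1 stuck-at-0, N1 inverted output, N3 stuck-at-1, N3 inverted output, N5 stuck-at-1, N5 inverted output}.
Test 2 (a=1, b=0, c=1): fault-free N1=0, N2=0, N3=1, N4=1, N5=1 → 1; observed 1. Eliminates N1 inverted output, N3 inverted output, N5 inverted output.
Test 3 (a=0, b=1, c=0): fault-free N1=1, N2=1, N3=1, N4=1, N5=1 → 1; observed 0. Eliminates N3 stuck-at-1, N5 stuck-at-1.
Only N1 stuck-at-0 is consistent with every test.

N1 stuck-at-0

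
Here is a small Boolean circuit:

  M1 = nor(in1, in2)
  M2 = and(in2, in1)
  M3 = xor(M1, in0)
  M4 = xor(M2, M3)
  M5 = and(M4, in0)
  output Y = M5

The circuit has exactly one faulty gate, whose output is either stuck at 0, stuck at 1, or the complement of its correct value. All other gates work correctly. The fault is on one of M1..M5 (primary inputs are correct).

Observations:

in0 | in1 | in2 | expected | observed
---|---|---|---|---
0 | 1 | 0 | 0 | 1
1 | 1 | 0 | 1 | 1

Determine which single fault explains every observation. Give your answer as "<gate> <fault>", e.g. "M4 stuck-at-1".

M5 stuck-at-1

Fault-free values for test 1 (in0=0, in1=1, in2=0): M1=0, M2=0, M3=0, M4=0, M5=0, giving Y=0. Observed 1.
Test 1: faults giving observed 1 are {M5 stuck-at-1, M5 inverted output}.
Test 2 (in0=1, in1=1, in2=0): fault-free M1=0, M2=0, M3=1, M4=1, M5=1 → 1; observed 1. Eliminates M5 inverted output.
Only M5 stuck-at-1 is consistent with every test.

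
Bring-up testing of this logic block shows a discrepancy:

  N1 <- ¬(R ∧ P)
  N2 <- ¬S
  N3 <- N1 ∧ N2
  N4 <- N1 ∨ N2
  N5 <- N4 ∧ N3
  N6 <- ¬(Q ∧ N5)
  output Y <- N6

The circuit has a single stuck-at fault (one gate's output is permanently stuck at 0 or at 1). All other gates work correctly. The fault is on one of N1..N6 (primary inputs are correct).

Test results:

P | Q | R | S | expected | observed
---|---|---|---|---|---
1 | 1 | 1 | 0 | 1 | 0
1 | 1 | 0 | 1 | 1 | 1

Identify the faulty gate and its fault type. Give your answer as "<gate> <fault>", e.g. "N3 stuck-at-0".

N1 stuck-at-1

Fault-free values for test 1 (P=1, Q=1, R=1, S=0): N1=0, N2=1, N3=0, N4=1, N5=0, N6=1, giving Y=1. Observed 0.
Test 1: faults giving observed 0 are {N1 stuck-at-1, N3 stuck-at-1, N5 stuck-at-1, N6 stuck-at-0}.
Test 2 (P=1, Q=1, R=0, S=1): fault-free N1=1, N2=0, N3=0, N4=1, N5=0, N6=1 → 1; observed 1. Eliminates N3 stuck-at-1, N5 stuck-at-1, N6 stuck-at-0.
Only N1 stuck-at-1 is consistent with every test.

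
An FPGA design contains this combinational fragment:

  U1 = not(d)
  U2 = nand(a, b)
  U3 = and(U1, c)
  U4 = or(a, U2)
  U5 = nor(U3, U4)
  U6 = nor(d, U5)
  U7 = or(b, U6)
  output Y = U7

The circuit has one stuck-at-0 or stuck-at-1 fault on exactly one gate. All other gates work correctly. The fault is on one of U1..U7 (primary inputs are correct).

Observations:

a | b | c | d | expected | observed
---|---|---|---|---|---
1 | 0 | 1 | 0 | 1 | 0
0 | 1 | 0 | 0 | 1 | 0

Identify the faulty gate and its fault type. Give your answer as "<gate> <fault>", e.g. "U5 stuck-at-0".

Fault-free values for test 1 (a=1, b=0, c=1, d=0): U1=1, U2=1, U3=1, U4=1, U5=0, U6=1, U7=1, giving Y=1. Observed 0.
Test 1: faults giving observed 0 are {U5 stuck-at-1, U6 stuck-at-0, U7 stuck-at-0}.
Test 2 (a=0, b=1, c=0, d=0): fault-free U1=1, U2=1, U3=0, U4=1, U5=0, U6=1, U7=1 → 1; observed 0. Eliminates U5 stuck-at-1, U6 stuck-at-0.
Only U7 stuck-at-0 is consistent with every test.

U7 stuck-at-0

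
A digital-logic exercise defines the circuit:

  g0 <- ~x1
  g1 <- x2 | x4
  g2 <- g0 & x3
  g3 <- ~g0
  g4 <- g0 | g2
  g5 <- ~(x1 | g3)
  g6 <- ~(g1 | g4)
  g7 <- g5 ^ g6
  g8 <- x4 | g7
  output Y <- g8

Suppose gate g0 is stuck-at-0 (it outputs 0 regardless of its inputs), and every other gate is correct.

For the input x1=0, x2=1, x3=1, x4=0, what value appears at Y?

Propagate with g0 forced: g0=0 [stuck-at-0], g1=1, g2=0, g3=1, g4=0, g5=0, g6=0, g7=0, g8=0.
So Y = 0. (Without the fault it would be 1.)

0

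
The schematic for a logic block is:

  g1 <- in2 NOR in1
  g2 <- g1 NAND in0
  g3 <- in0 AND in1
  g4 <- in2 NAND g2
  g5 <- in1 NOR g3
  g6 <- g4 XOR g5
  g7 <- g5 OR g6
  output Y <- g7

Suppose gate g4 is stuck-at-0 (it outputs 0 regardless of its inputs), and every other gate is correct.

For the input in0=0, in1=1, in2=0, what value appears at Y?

0

Propagate with g4 forced: g1=0, g2=1, g3=0, g4=0 [stuck-at-0], g5=0, g6=0, g7=0.
So Y = 0. (Without the fault it would be 1.)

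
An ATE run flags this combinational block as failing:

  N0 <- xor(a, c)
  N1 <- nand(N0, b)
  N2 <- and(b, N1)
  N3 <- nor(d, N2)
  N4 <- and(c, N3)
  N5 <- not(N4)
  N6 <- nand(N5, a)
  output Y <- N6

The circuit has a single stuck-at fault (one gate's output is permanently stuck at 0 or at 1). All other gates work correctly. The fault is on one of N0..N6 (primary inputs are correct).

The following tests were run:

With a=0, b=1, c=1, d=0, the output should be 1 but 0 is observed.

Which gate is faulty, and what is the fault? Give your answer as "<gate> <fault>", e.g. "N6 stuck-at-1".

N6 stuck-at-0

Fault-free values for test 1 (a=0, b=1, c=1, d=0): N0=1, N1=0, N2=0, N3=1, N4=1, N5=0, N6=1, giving Y=1. Observed 0.
Test 1: faults giving observed 0 are {N6 stuck-at-0}.
Only N6 stuck-at-0 is consistent with every test.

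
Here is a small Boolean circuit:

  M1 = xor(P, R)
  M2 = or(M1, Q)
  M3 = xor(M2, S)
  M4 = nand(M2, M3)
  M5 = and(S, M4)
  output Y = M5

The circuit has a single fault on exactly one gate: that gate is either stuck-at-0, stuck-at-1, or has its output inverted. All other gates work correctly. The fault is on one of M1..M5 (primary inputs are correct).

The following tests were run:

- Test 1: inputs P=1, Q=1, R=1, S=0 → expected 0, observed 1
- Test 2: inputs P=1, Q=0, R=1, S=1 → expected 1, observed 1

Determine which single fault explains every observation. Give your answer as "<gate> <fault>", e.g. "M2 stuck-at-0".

M5 stuck-at-1

Fault-free values for test 1 (P=1, Q=1, R=1, S=0): M1=0, M2=1, M3=1, M4=0, M5=0, giving Y=0. Observed 1.
Test 1: faults giving observed 1 are {M5 stuck-at-1, M5 inverted output}.
Test 2 (P=1, Q=0, R=1, S=1): fault-free M1=0, M2=0, M3=1, M4=1, M5=1 → 1; observed 1. Eliminates M5 inverted output.
Only M5 stuck-at-1 is consistent with every test.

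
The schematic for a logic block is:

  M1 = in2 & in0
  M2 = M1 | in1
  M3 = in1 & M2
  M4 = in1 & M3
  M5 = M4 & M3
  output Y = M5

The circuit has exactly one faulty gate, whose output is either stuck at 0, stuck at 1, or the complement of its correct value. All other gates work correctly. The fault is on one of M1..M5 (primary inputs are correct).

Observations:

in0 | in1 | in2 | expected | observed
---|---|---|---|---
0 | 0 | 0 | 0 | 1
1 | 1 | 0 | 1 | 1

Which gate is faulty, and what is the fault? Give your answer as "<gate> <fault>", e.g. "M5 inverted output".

Fault-free values for test 1 (in0=0, in1=0, in2=0): M1=0, M2=0, M3=0, M4=0, M5=0, giving Y=0. Observed 1.
Test 1: faults giving observed 1 are {M5 stuck-at-1, M5 inverted output}.
Test 2 (in0=1, in1=1, in2=0): fault-free M1=0, M2=1, M3=1, M4=1, M5=1 → 1; observed 1. Eliminates M5 inverted output.
Only M5 stuck-at-1 is consistent with every test.

M5 stuck-at-1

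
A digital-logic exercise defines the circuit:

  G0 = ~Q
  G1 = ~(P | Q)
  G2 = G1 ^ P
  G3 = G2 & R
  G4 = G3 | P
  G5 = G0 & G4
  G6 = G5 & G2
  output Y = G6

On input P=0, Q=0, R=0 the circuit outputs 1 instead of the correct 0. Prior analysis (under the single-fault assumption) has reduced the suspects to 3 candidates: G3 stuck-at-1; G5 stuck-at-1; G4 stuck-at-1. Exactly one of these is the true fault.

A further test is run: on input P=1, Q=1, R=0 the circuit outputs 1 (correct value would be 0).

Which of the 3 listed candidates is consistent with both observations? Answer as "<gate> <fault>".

G5 stuck-at-1

Evaluate each candidate on input P=1, Q=1, R=0:
  G3 stuck-at-1: G0=0, G1=0, G2=1, G3=1 [stuck-at-1], G4=1, G5=0, G6=0 → 0 — eliminated
  G5 stuck-at-1: G0=0, G1=0, G2=1, G3=0, G4=1, G5=1 [stuck-at-1], G6=1 → 1 — matches
  G4 stuck-at-1: G0=0, G1=0, G2=1, G3=0, G4=1 [stuck-at-1], G5=0, G6=0 → 0 — eliminated
Only G5 stuck-at-1 reproduces the observed 1.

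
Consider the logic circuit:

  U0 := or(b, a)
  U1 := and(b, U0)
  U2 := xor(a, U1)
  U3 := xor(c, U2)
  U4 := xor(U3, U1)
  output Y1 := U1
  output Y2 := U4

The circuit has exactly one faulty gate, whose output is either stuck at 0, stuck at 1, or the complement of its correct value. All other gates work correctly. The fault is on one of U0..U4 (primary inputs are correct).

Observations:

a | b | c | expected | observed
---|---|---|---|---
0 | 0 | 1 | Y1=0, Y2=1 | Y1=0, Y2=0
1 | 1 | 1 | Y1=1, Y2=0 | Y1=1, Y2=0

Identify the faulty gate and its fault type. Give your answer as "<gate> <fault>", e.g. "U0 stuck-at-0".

Fault-free values for test 1 (a=0, b=0, c=1): U0=0, U1=0, U2=0, U3=1, U4=1, giving Y1=0, Y2=1. Observed Y1=0, Y2=0.
Test 1: faults giving observed Y1=0, Y2=0 are {U2 stuck-at-1, U2 inverted output, U3 stuck-at-0, U3 inverted output, U4 stuck-at-0, U4 inverted output}.
Test 2 (a=1, b=1, c=1): fault-free U0=1, U1=1, U2=0, U3=1, U4=0 → Y1=1, Y2=0; observed Y1=1, Y2=0. Eliminates U2 stuck-at-1, U2 inverted output, U3 stuck-at-0, U3 inverted output, U4 inverted output.
Only U4 stuck-at-0 is consistent with every test.

U4 stuck-at-0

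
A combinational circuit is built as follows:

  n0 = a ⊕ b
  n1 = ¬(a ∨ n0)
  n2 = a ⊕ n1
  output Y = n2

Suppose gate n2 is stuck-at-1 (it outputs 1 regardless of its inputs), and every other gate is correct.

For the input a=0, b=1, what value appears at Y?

1

Propagate with n2 forced: n0=1, n1=0, n2=1 [stuck-at-1].
So Y = 1. (Without the fault it would be 0.)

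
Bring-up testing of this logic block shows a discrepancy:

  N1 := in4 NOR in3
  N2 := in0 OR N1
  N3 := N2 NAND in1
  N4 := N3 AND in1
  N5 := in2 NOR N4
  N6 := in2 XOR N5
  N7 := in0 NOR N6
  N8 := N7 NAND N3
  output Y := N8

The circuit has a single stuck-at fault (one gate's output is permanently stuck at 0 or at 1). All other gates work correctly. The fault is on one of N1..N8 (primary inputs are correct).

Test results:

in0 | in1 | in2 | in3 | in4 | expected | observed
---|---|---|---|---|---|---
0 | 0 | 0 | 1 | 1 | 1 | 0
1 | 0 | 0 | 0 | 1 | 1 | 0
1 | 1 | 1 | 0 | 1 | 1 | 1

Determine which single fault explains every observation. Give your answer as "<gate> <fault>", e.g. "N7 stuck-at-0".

N7 stuck-at-1

Fault-free values for test 1 (in0=0, in1=0, in2=0, in3=1, in4=1): N1=0, N2=0, N3=1, N4=0, N5=1, N6=1, N7=0, N8=1, giving Y=1. Observed 0.
Test 1: faults giving observed 0 are {N4 stuck-at-1, N5 stuck-at-0, N6 stuck-at-0, N7 stuck-at-1, N8 stuck-at-0}.
Test 2 (in0=1, in1=0, in2=0, in3=0, in4=1): fault-free N1=0, N2=1, N3=1, N4=0, N5=1, N6=1, N7=0, N8=1 → 1; observed 0. Eliminates N4 stuck-at-1, N5 stuck-at-0, N6 stuck-at-0.
Test 3 (in0=1, in1=1, in2=1, in3=0, in4=1): fault-free N1=0, N2=1, N3=0, N4=0, N5=0, N6=1, N7=0, N8=1 → 1; observed 1. Eliminates N8 stuck-at-0.
Only N7 stuck-at-1 is consistent with every test.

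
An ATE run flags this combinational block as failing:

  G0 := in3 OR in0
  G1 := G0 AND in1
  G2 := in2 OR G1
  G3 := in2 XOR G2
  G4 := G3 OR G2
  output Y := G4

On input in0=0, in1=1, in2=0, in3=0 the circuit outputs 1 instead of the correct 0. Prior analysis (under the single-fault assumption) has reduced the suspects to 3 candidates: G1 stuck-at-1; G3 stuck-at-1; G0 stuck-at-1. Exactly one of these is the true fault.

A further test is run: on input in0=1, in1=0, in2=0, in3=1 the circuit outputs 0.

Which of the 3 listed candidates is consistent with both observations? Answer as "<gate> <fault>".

Evaluate each candidate on input in0=1, in1=0, in2=0, in3=1:
  G1 stuck-at-1: G0=1, G1=1 [stuck-at-1], G2=1, G3=1, G4=1 → 1 — eliminated
  G3 stuck-at-1: G0=1, G1=0, G2=0, G3=1 [stuck-at-1], G4=1 → 1 — eliminated
  G0 stuck-at-1: G0=1 [stuck-at-1], G1=0, G2=0, G3=0, G4=0 → 0 — matches
Only G0 stuck-at-1 reproduces the observed 0.

G0 stuck-at-1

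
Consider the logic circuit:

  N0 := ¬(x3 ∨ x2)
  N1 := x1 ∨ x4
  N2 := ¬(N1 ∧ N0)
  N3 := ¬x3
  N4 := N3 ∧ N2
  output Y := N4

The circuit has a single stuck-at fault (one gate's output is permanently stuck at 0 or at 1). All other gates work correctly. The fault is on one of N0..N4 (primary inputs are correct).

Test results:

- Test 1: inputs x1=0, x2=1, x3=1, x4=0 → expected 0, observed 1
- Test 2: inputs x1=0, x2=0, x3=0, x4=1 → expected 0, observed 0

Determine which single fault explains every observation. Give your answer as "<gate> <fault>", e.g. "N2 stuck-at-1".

Fault-free values for test 1 (x1=0, x2=1, x3=1, x4=0): N0=0, N1=0, N2=1, N3=0, N4=0, giving Y=0. Observed 1.
Test 1: faults giving observed 1 are {N3 stuck-at-1, N4 stuck-at-1}.
Test 2 (x1=0, x2=0, x3=0, x4=1): fault-free N0=1, N1=1, N2=0, N3=1, N4=0 → 0; observed 0. Eliminates N4 stuck-at-1.
Only N3 stuck-at-1 is consistent with every test.

N3 stuck-at-1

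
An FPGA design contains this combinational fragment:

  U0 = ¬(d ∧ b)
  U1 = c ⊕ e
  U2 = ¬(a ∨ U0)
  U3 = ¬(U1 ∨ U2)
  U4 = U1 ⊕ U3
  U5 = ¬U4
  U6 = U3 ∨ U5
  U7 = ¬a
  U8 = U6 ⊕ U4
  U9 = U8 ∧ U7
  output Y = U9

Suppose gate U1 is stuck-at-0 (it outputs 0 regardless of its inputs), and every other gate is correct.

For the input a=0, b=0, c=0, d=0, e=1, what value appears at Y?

0

Propagate with U1 forced: U0=1, U1=0 [stuck-at-0], U2=0, U3=1, U4=1, U5=0, U6=1, U7=1, U8=0, U9=0.
So Y = 0. (Without the fault it would be 1.)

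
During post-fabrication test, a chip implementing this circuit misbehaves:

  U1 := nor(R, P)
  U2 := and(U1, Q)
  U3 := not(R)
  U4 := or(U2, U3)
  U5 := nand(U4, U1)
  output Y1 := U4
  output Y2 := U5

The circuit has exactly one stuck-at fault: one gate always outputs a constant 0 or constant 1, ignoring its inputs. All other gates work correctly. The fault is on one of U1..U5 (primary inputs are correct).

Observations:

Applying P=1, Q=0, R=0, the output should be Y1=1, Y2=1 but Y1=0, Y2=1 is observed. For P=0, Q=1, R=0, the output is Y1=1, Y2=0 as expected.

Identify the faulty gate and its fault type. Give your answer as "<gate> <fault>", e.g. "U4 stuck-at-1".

Fault-free values for test 1 (P=1, Q=0, R=0): U1=0, U2=0, U3=1, U4=1, U5=1, giving Y1=1, Y2=1. Observed Y1=0, Y2=1.
Test 1: faults giving observed Y1=0, Y2=1 are {U3 stuck-at-0, U4 stuck-at-0}.
Test 2 (P=0, Q=1, R=0): fault-free U1=1, U2=1, U3=1, U4=1, U5=0 → Y1=1, Y2=0; observed Y1=1, Y2=0. Eliminates U4 stuck-at-0.
Only U3 stuck-at-0 is consistent with every test.

U3 stuck-at-0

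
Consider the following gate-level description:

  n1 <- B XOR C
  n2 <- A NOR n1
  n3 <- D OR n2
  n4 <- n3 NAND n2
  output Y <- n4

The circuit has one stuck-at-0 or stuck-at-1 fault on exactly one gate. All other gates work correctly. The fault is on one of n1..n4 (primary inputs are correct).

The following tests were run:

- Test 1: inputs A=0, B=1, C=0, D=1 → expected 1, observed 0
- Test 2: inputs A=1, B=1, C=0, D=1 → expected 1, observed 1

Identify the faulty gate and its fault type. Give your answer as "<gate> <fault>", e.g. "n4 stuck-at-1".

Fault-free values for test 1 (A=0, B=1, C=0, D=1): n1=1, n2=0, n3=1, n4=1, giving Y=1. Observed 0.
Test 1: faults giving observed 0 are {n1 stuck-at-0, n2 stuck-at-1, n4 stuck-at-0}.
Test 2 (A=1, B=1, C=0, D=1): fault-free n1=1, n2=0, n3=1, n4=1 → 1; observed 1. Eliminates n2 stuck-at-1, n4 stuck-at-0.
Only n1 stuck-at-0 is consistent with every test.

n1 stuck-at-0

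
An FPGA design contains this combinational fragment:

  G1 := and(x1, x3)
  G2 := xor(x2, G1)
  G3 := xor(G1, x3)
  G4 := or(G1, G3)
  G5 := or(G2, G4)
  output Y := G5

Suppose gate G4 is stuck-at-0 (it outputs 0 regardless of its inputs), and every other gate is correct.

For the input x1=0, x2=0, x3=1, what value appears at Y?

0

Propagate with G4 forced: G1=0, G2=0, G3=1, G4=0 [stuck-at-0], G5=0.
So Y = 0. (Without the fault it would be 1.)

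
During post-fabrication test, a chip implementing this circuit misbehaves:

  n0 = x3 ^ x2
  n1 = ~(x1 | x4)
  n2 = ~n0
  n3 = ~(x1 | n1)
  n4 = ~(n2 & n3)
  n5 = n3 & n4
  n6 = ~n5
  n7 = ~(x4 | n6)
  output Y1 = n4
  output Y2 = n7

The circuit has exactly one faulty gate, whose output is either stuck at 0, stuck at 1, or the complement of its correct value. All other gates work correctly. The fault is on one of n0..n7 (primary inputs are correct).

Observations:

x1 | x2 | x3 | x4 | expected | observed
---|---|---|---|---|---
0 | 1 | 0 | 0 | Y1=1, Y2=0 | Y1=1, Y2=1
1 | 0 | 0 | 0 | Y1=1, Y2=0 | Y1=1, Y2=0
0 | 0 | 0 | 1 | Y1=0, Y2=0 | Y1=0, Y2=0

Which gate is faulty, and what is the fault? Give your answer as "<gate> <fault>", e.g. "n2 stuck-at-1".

Fault-free values for test 1 (x1=0, x2=1, x3=0, x4=0): n0=1, n1=1, n2=0, n3=0, n4=1, n5=0, n6=1, n7=0, giving Y1=1, Y2=0. Observed Y1=1, Y2=1.
Test 1: faults giving observed Y1=1, Y2=1 are {n1 stuck-at-0, n1 inverted output, n3 stuck-at-1, n3 inverted output, n5 stuck-at-1, n5 inverted output, n6 stuck-at-0, n6 inverted output, n7 stuck-at-1, n7 inverted output}.
Test 2 (x1=1, x2=0, x3=0, x4=0): fault-free n0=0, n1=0, n2=1, n3=0, n4=1, n5=0, n6=1, n7=0 → Y1=1, Y2=0; observed Y1=1, Y2=0. Eliminates n3 stuck-at-1, n3 inverted output, n5 stuck-at-1, n5 inverted output, n6 stuck-at-0, n6 inverted output, n7 stuck-at-1, n7 inverted output.
Test 3 (x1=0, x2=0, x3=0, x4=1): fault-free n0=0, n1=0, n2=1, n3=1, n4=0, n5=0, n6=1, n7=0 → Y1=0, Y2=0; observed Y1=0, Y2=0. Eliminates n1 inverted output.
Only n1 stuck-at-0 is consistent with every test.

n1 stuck-at-0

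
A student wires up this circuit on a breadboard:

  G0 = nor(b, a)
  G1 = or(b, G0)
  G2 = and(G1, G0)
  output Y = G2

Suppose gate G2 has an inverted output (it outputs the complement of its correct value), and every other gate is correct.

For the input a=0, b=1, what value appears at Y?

1

Propagate with G2 forced: G0=0, G1=1, G2=1 [inverted output].
So Y = 1. (Without the fault it would be 0.)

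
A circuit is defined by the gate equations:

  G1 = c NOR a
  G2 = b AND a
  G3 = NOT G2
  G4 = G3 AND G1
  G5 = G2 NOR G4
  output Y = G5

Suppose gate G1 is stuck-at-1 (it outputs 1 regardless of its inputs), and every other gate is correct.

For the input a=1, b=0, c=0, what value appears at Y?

Propagate with G1 forced: G1=1 [stuck-at-1], G2=0, G3=1, G4=1, G5=0.
So Y = 0. (Without the fault it would be 1.)

0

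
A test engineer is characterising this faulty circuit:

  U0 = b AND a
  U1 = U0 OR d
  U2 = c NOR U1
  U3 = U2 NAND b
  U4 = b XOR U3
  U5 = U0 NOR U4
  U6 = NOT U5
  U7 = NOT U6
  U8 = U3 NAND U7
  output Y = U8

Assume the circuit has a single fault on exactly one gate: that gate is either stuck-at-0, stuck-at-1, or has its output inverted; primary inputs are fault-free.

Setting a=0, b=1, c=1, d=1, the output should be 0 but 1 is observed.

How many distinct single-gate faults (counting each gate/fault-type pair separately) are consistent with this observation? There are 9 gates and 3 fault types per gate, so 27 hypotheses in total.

16

Fault-free: U0=0, U1=1, U2=0, U3=1, U4=0, U5=1, U6=0, U7=1, U8=0 → 0. Observed 1.
  U0: stuck-at-1, inverted output ✓; others ✗
  U1: none of the 3 fault types match ✗
  U2: stuck-at-1, inverted output ✓; others ✗
  U3: stuck-at-0, inverted output ✓; others ✗
  U4: stuck-at-1, inverted output ✓; others ✗
  U5: stuck-at-0, inverted output ✓; others ✗
  U6: stuck-at-1, inverted output ✓; others ✗
  U7: stuck-at-0, inverted output ✓; others ✗
  U8: stuck-at-1, inverted output ✓; others ✗
Consistent faults: {U0 stuck-at-1, U0 inverted output, U2 stuck-at-1, U2 inverted output, U3 stuck-at-0, U3 inverted output, U4 stuck-at-1, U4 inverted output, U5 stuck-at-0, U5 inverted output, U6 stuck-at-1, U6 inverted output, U7 stuck-at-0, U7 inverted output, U8 stuck-at-1, U8 inverted output} — 16 in all.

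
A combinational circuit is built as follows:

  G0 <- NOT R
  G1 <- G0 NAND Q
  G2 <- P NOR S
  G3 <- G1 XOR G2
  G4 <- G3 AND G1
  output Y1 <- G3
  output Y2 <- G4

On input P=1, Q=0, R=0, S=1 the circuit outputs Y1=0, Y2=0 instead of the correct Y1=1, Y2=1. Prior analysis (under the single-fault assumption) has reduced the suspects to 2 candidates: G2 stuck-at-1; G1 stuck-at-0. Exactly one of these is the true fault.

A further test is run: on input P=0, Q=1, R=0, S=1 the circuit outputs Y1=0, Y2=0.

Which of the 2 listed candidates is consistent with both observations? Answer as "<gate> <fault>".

G1 stuck-at-0

Evaluate each candidate on input P=0, Q=1, R=0, S=1:
  G2 stuck-at-1: G0=1, G1=0, G2=1 [stuck-at-1], G3=1, G4=0 → Y1=1, Y2=0 — eliminated
  G1 stuck-at-0: G0=1, G1=0 [stuck-at-0], G2=0, G3=0, G4=0 → Y1=0, Y2=0 — matches
Only G1 stuck-at-0 reproduces the observed Y1=0, Y2=0.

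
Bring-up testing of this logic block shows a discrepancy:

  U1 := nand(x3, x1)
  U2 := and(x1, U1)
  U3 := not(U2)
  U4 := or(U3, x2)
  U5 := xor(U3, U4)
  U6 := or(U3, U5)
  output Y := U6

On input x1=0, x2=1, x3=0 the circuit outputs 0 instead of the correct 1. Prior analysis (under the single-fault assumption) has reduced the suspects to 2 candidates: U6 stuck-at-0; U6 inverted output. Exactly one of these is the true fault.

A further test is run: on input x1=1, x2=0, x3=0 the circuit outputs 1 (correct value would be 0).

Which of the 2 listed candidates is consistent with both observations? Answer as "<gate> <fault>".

Evaluate each candidate on input x1=1, x2=0, x3=0:
  U6 stuck-at-0: U1=1, U2=1, U3=0, U4=0, U5=0, U6=0 [stuck-at-0] → 0 — eliminated
  U6 inverted output: U1=1, U2=1, U3=0, U4=0, U5=0, U6=1 [inverted output] → 1 — matches
Only U6 inverted output reproduces the observed 1.

U6 inverted output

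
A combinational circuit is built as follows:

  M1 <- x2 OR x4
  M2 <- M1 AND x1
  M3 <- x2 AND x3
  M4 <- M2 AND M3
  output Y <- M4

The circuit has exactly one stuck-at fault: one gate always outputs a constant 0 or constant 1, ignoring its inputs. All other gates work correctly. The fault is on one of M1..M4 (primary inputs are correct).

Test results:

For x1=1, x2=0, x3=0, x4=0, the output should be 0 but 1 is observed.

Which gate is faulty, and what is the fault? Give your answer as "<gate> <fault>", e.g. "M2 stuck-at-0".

M4 stuck-at-1

Fault-free values for test 1 (x1=1, x2=0, x3=0, x4=0): M1=0, M2=0, M3=0, M4=0, giving Y=0. Observed 1.
Test 1: faults giving observed 1 are {M4 stuck-at-1}.
Only M4 stuck-at-1 is consistent with every test.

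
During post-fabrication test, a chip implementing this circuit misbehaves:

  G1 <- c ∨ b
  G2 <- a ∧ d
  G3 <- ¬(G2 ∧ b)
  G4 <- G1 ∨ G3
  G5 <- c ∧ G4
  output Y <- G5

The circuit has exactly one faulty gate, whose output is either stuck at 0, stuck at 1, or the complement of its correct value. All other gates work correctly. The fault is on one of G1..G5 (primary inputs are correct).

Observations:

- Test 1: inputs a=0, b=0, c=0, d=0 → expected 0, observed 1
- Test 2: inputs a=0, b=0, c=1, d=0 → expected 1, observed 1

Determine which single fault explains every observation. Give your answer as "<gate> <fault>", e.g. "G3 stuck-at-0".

Fault-free values for test 1 (a=0, b=0, c=0, d=0): G1=0, G2=0, G3=1, G4=1, G5=0, giving Y=0. Observed 1.
Test 1: faults giving observed 1 are {G5 stuck-at-1, G5 inverted output}.
Test 2 (a=0, b=0, c=1, d=0): fault-free G1=1, G2=0, G3=1, G4=1, G5=1 → 1; observed 1. Eliminates G5 inverted output.
Only G5 stuck-at-1 is consistent with every test.

G5 stuck-at-1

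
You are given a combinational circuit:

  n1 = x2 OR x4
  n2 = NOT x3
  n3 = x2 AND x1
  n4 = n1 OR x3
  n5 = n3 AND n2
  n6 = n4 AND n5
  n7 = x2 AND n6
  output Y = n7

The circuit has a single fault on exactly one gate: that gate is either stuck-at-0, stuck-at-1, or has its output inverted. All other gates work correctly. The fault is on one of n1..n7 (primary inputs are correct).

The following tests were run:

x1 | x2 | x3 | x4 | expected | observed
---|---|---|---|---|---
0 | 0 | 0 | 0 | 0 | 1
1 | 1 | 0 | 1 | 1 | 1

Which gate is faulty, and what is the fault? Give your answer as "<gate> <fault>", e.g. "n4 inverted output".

n7 stuck-at-1

Fault-free values for test 1 (x1=0, x2=0, x3=0, x4=0): n1=0, n2=1, n3=0, n4=0, n5=0, n6=0, n7=0, giving Y=0. Observed 1.
Test 1: faults giving observed 1 are {n7 stuck-at-1, n7 inverted output}.
Test 2 (x1=1, x2=1, x3=0, x4=1): fault-free n1=1, n2=1, n3=1, n4=1, n5=1, n6=1, n7=1 → 1; observed 1. Eliminates n7 inverted output.
Only n7 stuck-at-1 is consistent with every test.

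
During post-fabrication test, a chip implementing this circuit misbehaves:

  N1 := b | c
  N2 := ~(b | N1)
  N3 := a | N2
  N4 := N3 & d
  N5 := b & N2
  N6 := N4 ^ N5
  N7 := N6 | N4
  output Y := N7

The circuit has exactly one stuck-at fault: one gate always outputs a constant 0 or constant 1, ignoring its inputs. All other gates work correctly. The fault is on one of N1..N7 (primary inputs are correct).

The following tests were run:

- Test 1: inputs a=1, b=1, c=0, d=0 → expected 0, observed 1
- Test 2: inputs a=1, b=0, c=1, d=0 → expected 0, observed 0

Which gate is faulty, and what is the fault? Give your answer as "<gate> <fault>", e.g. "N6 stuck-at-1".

Fault-free values for test 1 (a=1, b=1, c=0, d=0): N1=1, N2=0, N3=1, N4=0, N5=0, N6=0, N7=0, giving Y=0. Observed 1.
Test 1: faults giving observed 1 are {N2 stuck-at-1, N4 stuck-at-1, N5 stuck-at-1, N6 stuck-at-1, N7 stuck-at-1}.
Test 2 (a=1, b=0, c=1, d=0): fault-free N1=1, N2=0, N3=1, N4=0, N5=0, N6=0, N7=0 → 0; observed 0. Eliminates N4 stuck-at-1, N5 stuck-at-1, N6 stuck-at-1, N7 stuck-at-1.
Only N2 stuck-at-1 is consistent with every test.

N2 stuck-at-1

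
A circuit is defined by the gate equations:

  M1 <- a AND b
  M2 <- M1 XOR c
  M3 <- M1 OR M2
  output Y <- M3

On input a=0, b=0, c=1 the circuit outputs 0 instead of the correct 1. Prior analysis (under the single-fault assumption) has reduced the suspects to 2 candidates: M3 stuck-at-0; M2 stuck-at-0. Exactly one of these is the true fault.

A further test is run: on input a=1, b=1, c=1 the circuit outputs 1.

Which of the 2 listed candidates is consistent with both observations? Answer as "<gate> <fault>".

M2 stuck-at-0

Evaluate each candidate on input a=1, b=1, c=1:
  M3 stuck-at-0: M1=1, M2=0, M3=0 [stuck-at-0] → 0 — eliminated
  M2 stuck-at-0: M1=1, M2=0 [stuck-at-0], M3=1 → 1 — matches
Only M2 stuck-at-0 reproduces the observed 1.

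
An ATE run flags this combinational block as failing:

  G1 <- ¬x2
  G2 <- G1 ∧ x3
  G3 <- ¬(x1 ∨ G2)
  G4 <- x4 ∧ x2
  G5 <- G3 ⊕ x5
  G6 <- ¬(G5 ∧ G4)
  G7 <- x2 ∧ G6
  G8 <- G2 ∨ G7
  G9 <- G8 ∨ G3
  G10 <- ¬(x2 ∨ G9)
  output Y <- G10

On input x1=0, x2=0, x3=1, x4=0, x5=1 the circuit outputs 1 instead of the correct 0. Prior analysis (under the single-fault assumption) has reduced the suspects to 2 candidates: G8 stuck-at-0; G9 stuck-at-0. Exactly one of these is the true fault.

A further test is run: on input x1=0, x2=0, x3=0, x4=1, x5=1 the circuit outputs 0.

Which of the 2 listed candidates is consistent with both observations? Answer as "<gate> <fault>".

Evaluate each candidate on input x1=0, x2=0, x3=0, x4=1, x5=1:
  G8 stuck-at-0: G1=1, G2=0, G3=1, G4=0, G5=0, G6=1, G7=0, G8=0 [stuck-at-0], G9=1, G10=0 → 0 — matches
  G9 stuck-at-0: G1=1, G2=0, G3=1, G4=0, G5=0, G6=1, G7=0, G8=0, G9=0 [stuck-at-0], G10=1 → 1 — eliminated
Only G8 stuck-at-0 reproduces the observed 0.

G8 stuck-at-0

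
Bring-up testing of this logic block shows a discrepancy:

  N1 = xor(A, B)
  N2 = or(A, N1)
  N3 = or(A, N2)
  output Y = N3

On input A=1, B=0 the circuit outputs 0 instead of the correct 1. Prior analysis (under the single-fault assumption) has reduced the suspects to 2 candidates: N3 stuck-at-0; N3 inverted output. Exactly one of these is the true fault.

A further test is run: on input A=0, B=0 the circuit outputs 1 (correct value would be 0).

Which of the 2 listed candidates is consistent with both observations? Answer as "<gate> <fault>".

N3 inverted output

Evaluate each candidate on input A=0, B=0:
  N3 stuck-at-0: N1=0, N2=0, N3=0 [stuck-at-0] → 0 — eliminated
  N3 inverted output: N1=0, N2=0, N3=1 [inverted output] → 1 — matches
Only N3 inverted output reproduces the observed 1.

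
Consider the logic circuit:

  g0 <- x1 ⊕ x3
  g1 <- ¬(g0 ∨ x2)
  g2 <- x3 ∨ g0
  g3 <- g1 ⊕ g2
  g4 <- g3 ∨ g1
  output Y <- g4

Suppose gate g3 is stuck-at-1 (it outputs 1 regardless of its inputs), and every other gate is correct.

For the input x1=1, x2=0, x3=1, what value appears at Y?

Propagate with g3 forced: g0=0, g1=1, g2=1, g3=1 [stuck-at-1], g4=1.
So Y = 1. (Same as the fault-free value — the fault is masked on this input.)

1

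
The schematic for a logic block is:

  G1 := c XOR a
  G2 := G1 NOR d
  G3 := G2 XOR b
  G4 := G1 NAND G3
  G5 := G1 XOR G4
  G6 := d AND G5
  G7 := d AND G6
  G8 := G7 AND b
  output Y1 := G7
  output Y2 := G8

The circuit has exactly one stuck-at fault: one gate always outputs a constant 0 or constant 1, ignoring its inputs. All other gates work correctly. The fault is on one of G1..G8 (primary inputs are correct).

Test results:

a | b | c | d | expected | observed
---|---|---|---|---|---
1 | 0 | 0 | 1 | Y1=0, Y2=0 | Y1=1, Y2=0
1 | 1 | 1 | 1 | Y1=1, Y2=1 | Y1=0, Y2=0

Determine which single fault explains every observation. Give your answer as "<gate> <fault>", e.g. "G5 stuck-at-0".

G4 stuck-at-0

Fault-free values for test 1 (a=1, b=0, c=0, d=1): G1=1, G2=0, G3=0, G4=1, G5=0, G6=0, G7=0, G8=0, giving Y1=0, Y2=0. Observed Y1=1, Y2=0.
Test 1: faults giving observed Y1=1, Y2=0 are {G1 stuck-at-0, G2 stuck-at-1, G3 stuck-at-1, G4 stuck-at-0, G5 stuck-at-1, G6 stuck-at-1, G7 stuck-at-1}.
Test 2 (a=1, b=1, c=1, d=1): fault-free G1=0, G2=0, G3=1, G4=1, G5=1, G6=1, G7=1, G8=1 → Y1=1, Y2=1; observed Y1=0, Y2=0. Eliminates G1 stuck-at-0, G2 stuck-at-1, G3 stuck-at-1, G5 stuck-at-1, G6 stuck-at-1, G7 stuck-at-1.
Only G4 stuck-at-0 is consistent with every test.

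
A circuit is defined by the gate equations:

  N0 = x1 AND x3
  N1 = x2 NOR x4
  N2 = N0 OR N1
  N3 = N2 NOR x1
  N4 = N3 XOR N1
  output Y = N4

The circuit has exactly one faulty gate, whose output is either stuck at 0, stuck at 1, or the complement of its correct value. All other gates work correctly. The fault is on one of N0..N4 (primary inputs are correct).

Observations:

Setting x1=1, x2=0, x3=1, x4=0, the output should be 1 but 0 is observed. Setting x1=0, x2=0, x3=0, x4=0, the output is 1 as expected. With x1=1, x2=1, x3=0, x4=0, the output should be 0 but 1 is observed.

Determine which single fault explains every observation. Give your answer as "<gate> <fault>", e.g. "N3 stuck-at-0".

N1 inverted output

Fault-free values for test 1 (x1=1, x2=0, x3=1, x4=0): N0=1, N1=1, N2=1, N3=0, N4=1, giving Y=1. Observed 0.
Test 1: faults giving observed 0 are {N1 stuck-at-0, N1 inverted output, N3 stuck-at-1, N3 inverted output, N4 stuck-at-0, N4 inverted output}.
Test 2 (x1=0, x2=0, x3=0, x4=0): fault-free N0=0, N1=1, N2=1, N3=0, N4=1 → 1; observed 1. Eliminates N3 stuck-at-1, N3 inverted output, N4 stuck-at-0, N4 inverted output.
Test 3 (x1=1, x2=1, x3=0, x4=0): fault-free N0=0, N1=0, N2=0, N3=0, N4=0 → 0; observed 1. Eliminates N1 stuck-at-0.
Only N1 inverted output is consistent with every test.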